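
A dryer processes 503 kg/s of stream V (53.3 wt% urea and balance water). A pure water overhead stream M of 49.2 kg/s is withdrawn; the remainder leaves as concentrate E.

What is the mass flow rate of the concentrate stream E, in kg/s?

Concentrate = 503 − 49.2 = 453.8 kg/s.

453.8 kg/s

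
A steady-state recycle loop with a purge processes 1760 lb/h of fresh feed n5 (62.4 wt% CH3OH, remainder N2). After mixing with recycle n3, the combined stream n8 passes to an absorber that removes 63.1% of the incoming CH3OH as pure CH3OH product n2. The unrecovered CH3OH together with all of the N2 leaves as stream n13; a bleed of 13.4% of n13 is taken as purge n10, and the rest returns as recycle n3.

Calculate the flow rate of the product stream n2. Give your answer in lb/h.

CH3OH in n8: m_A = 1760×0.624 + (1−0.134)·(1−0.631)·m_A, so m_A = 1098.2/0.6804 = 1614 lb/h.
Product n2 = 0.631×1614 = 1018.4 lb/h.

1018 lb/h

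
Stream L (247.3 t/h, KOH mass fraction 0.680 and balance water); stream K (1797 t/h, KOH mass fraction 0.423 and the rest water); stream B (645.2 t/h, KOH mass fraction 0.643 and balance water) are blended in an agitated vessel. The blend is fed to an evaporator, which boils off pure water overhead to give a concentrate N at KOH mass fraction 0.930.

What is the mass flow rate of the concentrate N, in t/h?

KOH entering = 247.3×0.680 + 1797×0.423 + 645.2×0.643 = 1343.2 t/h.
All KOH reports to N, so N = 1343.2/0.930 = 1444.3 t/h.

1444 t/h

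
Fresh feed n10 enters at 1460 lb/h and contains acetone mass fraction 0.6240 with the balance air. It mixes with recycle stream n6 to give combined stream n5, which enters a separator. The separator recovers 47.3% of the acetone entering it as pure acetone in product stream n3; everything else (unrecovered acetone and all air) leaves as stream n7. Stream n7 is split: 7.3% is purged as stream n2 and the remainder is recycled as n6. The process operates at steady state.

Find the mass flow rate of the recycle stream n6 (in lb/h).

air enters only via n10 and leaves only via the purge: 1460×0.376 = 0.073×(air in n7), and the separator passes all air, so air in n5 = air in n7 = 7520 lb/h.
acetone in n5: m_A = 1460×0.624 + (1−0.073)·(1−0.473)·m_A, so m_A = 911.04/0.5115 = 1781.2 lb/h.
n7 = (1−0.473)×1781.2 + 7520 = 8458.7 lb/h.
Recycle n6 = (1−0.073)×8458.7 = 7841.2 lb/h.

7841 lb/h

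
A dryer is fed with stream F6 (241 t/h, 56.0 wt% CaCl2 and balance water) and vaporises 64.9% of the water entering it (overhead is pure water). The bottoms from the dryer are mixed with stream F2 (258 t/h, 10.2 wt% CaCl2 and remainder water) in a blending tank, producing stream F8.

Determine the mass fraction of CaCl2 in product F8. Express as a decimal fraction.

Vapour removed = 0.649×0.440×241 = 68.82 t/h; concentrate = 172.18 t/h.
CaCl2 reaching the mixer = 134.96 (from concentrate) + 258×0.102 = 161.28 t/h.
Product flow = 172.18 + 258 = 430.18 t/h; CaCl2 fraction = 0.3749.

0.3749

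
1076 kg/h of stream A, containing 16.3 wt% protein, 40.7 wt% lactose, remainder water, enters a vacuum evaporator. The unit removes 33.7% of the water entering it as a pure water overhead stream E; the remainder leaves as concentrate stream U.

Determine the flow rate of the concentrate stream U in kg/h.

water entering = 1076×0.430 = 462.68 kg/h; overhead removed = 0.337×462.68 = 155.92 kg/h.
Concentrate = 1076 − 155.92 = 920.08 kg/h.

920.1 kg/h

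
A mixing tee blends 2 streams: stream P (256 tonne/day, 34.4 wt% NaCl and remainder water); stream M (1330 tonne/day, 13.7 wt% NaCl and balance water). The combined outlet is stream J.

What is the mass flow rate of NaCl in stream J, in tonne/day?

NaCl out = NaCl in = 256×0.344 + 1330×0.137 = 270.27 tonne/day.

270.3 tonne/day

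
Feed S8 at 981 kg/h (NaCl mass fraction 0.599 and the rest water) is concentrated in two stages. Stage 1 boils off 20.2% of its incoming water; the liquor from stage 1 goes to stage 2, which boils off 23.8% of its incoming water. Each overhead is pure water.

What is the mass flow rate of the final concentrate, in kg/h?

826.8 kg/h

water in feed = 981×0.401 = 393.38 kg/h.
After stage 1: water left = (1−0.202)×393.38 = 313.92; stream total = 901.54 kg/h.
After stage 2: water left = (1−0.238)×313.92 = 239.21; final concentrate = 826.82 kg/h.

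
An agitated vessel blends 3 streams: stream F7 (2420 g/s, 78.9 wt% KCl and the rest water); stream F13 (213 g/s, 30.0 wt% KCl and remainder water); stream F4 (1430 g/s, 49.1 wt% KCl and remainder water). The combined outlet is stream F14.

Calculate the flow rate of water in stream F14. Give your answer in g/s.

water out = water in = 2420×0.211 + 213×0.700 + 1430×0.509 = 1387.6 g/s.

1388 g/s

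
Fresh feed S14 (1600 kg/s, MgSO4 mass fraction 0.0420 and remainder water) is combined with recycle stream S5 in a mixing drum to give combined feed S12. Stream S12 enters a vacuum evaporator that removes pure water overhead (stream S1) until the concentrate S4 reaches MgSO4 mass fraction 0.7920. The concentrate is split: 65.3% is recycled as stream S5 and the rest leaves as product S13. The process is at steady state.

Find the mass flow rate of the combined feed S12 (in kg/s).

Overall MgSO4 balance (none leaves overhead): MgSO4 in fresh feed = MgSO4 in product, i.e. 1600×0.042 = (1−0.653)·S4·0.792.
S4 = 67.2/(0.792×0.347) = 244.52 kg/s.
Recycle S5 = 0.653×244.52 = 159.67 kg/s.
Combined feed S12 = 1600 + 159.67 = 1759.7 kg/s.

1760 kg/s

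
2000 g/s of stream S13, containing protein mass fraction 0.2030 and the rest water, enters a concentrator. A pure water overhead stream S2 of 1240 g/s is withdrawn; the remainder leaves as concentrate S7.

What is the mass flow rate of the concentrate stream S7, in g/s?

760 g/s

Concentrate = 2000 − 1240 = 760 g/s.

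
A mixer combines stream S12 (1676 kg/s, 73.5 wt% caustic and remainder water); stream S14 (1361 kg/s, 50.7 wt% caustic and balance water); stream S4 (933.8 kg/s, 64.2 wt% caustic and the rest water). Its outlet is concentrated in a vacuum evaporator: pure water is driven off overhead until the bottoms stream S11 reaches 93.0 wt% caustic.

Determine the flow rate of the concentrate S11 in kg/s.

caustic entering = 1676×0.735 + 1361×0.507 + 933.8×0.642 = 2521.4 kg/s.
All caustic reports to S11, so S11 = 2521.4/0.930 = 2711.2 kg/s.

2711 kg/s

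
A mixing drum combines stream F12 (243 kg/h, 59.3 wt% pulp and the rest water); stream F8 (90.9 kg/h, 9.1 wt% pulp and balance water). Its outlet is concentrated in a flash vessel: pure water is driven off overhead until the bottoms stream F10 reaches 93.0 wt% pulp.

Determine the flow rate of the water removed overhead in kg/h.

170.1 kg/h

pulp entering = 243×0.593 + 90.9×0.091 = 152.37 kg/h.
All pulp reports to F10, so F10 = 152.37/0.930 = 163.84 kg/h.
Total feed = 333.9 kg/h; overhead = 333.9 − 163.84 = 170.06 kg/h.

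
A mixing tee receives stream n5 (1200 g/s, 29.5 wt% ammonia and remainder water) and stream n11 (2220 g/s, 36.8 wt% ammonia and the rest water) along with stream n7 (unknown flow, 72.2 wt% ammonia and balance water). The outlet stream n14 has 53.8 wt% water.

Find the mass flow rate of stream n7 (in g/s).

Let n7 be the unknown flow. Total out = 3420 + n7.
water balance: 2249 + 0.278·n7 = 0.538·(3420 + n7)
(0.278 − 0.538)·n7 = 0.538×3420 − 2249 = -409.08
n7 = -409.08 / -0.260 = 1573.4 g/s

1573 g/s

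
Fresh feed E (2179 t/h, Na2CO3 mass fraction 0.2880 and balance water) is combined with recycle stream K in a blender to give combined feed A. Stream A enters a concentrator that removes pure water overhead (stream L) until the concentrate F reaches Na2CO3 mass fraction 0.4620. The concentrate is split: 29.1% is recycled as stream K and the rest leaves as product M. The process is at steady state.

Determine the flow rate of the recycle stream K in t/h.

Overall Na2CO3 balance (none leaves overhead): Na2CO3 in fresh feed = Na2CO3 in product, i.e. 2179×0.288 = (1−0.291)·F·0.462.
F = 627.55/(0.462×0.709) = 1915.9 t/h.
Recycle K = 0.291×1915.9 = 557.51 t/h.

557.5 t/h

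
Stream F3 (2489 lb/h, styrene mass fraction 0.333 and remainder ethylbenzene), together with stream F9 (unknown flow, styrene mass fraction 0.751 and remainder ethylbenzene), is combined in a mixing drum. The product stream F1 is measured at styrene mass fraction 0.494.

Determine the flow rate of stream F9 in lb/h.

1559 lb/h

Let F9 be the unknown flow. Total out = 2489 + F9.
styrene balance: 828.84 + 0.751·F9 = 0.494·(2489 + F9)
(0.751 − 0.494)·F9 = 0.494×2489 − 828.84 = 400.73
F9 = 400.73 / 0.257 = 1559.3 lb/h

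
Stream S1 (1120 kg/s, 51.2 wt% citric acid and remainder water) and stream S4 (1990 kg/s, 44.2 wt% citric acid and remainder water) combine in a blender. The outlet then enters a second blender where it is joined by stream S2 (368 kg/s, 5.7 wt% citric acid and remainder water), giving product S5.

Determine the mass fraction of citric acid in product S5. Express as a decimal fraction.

0.424

Overall, product flow = 3478 kg/s.
citric acid in = 1120×0.512 + 1990×0.442 + 368×0.057 = 1474 kg/s.
citric acid fraction in S5 = 0.424.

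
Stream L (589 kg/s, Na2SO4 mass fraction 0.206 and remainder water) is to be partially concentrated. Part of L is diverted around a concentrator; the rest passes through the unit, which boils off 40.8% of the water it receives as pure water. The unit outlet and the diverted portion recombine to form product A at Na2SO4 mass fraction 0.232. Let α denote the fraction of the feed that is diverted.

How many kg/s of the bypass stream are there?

385.2 kg/s

All 589×0.206 = 121.33 kg/s of Na2SO4 reaches A, so A = 121.33/0.232 = 522.99 kg/s and vapour = 66.009 kg/s.
The evaporator receives (1−α)·589 of feed at 0.794 water and removes 0.408 of that water:
0.408×0.794×(1−α)×589 = 66.009
(1−α) = 66.009/190.81 = 0.3459;  α = 0.6541.
Bypass flow = 0.6541×589 = 385.24 kg/s.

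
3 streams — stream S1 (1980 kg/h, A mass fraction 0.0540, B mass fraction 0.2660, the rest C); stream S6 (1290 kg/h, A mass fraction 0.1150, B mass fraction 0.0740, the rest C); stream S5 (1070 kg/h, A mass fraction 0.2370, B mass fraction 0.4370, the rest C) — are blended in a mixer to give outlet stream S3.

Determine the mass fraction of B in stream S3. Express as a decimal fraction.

0.2511

Total flow out = 1980 + 1290 + 1070 = 4340 kg/h.
B in = 1980×0.266 + 1290×0.074 + 1070×0.437 = 1089.7 kg/h.
B mass fraction in S3 = 1089.7/4340 = 0.2511.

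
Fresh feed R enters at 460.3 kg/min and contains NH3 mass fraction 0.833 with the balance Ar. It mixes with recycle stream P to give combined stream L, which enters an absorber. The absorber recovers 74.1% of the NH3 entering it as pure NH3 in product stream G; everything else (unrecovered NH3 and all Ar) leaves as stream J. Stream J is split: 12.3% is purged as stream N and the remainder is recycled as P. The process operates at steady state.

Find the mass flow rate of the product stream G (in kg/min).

367.6 kg/min

NH3 in L: m_A = 460.3×0.833 + (1−0.123)·(1−0.741)·m_A, so m_A = 383.43/0.7729 = 496.12 kg/min.
Product G = 0.741×496.12 = 367.63 kg/min.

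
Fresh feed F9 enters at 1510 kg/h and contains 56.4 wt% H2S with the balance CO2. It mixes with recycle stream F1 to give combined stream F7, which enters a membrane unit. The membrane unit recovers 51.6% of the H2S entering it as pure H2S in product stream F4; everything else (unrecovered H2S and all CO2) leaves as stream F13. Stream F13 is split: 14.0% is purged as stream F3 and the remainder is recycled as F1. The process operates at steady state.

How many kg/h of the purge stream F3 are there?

CO2 enters only via F9 and leaves only via the purge: 1510×0.436 = 0.140×(CO2 in F13), and the membrane unit passes all CO2, so CO2 in F7 = CO2 in F13 = 4702.6 kg/h.
H2S in F7: m_A = 1510×0.564 + (1−0.140)·(1−0.516)·m_A, so m_A = 851.64/0.5838 = 1458.9 kg/h.
F13 = (1−0.516)×1458.9 + 4702.6 = 5408.7 kg/h.
Purge F3 = 0.140×5408.7 = 757.21 kg/h.

757.2 kg/h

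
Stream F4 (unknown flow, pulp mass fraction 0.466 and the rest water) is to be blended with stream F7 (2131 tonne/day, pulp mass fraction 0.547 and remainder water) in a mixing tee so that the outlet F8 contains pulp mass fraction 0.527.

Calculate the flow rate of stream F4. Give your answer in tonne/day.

698.7 tonne/day

Let F4 be the unknown flow. Total out = 2131 + F4.
pulp balance: 1165.7 + 0.466·F4 = 0.527·(2131 + F4)
(0.466 − 0.527)·F4 = 0.527×2131 − 1165.7 = -42.62
F4 = -42.62 / -0.061 = 698.69 tonne/day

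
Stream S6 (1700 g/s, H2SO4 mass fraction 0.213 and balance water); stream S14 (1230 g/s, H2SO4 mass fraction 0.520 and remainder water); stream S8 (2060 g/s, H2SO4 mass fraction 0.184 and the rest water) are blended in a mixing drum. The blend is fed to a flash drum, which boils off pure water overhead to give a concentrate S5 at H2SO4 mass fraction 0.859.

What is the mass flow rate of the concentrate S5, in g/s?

H2SO4 entering = 1700×0.213 + 1230×0.520 + 2060×0.184 = 1380.7 g/s.
All H2SO4 reports to S5, so S5 = 1380.7/0.859 = 1607.4 g/s.

1607 g/s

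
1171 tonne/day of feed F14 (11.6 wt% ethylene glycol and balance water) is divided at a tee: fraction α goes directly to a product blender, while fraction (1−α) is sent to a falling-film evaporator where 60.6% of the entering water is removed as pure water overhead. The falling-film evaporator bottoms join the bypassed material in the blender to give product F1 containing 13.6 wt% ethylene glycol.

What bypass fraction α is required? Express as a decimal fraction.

0.725

All 1171×0.116 = 135.84 tonne/day of ethylene glycol reaches F1, so F1 = 135.84/0.136 = 998.79 tonne/day and vapour = 172.21 tonne/day.
The evaporator receives (1−α)·1171 of feed at 0.884 water and removes 0.606 of that water:
0.606×0.884×(1−α)×1171 = 172.21
(1−α) = 172.21/627.31 = 0.2745;  α = 0.7255.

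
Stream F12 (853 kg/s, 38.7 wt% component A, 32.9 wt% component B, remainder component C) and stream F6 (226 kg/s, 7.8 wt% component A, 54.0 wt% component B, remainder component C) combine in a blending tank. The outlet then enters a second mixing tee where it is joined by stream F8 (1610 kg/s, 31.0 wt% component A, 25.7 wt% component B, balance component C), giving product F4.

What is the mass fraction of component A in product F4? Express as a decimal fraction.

0.3149

Overall, product flow = 2689 kg/s.
component A in = 853×0.387 + 226×0.078 + 1610×0.310 = 846.84 kg/s.
component A fraction in F4 = 0.3149.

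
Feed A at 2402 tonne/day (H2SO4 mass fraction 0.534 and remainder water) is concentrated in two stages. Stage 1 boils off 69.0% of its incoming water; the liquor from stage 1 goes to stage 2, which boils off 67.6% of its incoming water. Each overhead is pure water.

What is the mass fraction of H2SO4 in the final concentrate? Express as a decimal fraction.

0.919

water in feed = 2402×0.466 = 1119.3 tonne/day.
After stage 1: water left = (1−0.690)×1119.3 = 346.99; stream total = 1629.7 tonne/day.
After stage 2: water left = (1−0.676)×346.99 = 112.43; final concentrate = 1395.1 tonne/day.
H2SO4 fraction = 1282.7/1395.1 = 0.919.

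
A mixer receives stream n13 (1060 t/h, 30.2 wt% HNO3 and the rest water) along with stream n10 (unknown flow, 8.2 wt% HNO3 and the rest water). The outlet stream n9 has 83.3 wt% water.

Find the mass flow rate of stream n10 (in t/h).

1684 t/h

Let n10 be the unknown flow. Total out = 1060 + n10.
water balance: 739.88 + 0.918·n10 = 0.833·(1060 + n10)
(0.918 − 0.833)·n10 = 0.833×1060 − 739.88 = 143.1
n10 = 143.1 / 0.085 = 1683.5 t/h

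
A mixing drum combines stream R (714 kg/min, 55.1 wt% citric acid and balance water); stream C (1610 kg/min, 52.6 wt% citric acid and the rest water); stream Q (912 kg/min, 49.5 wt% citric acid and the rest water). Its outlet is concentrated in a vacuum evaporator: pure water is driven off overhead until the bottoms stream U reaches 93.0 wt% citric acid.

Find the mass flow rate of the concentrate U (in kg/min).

1819 kg/min

citric acid entering = 714×0.551 + 1610×0.526 + 912×0.495 = 1691.7 kg/min.
All citric acid reports to U, so U = 1691.7/0.930 = 1819 kg/min.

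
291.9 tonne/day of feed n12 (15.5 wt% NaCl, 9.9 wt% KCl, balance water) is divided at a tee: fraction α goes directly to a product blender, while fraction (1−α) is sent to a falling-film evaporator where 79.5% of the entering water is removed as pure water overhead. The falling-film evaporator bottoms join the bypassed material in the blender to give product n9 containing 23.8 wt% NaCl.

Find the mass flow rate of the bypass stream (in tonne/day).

120.3 tonne/day

All 291.9×0.155 = 45.244 tonne/day of NaCl reaches n9, so n9 = 45.244/0.238 = 190.1 tonne/day and vapour = 101.8 tonne/day.
The evaporator receives (1−α)·291.9 of feed at 0.746 water and removes 0.795 of that water:
0.795×0.746×(1−α)×291.9 = 101.8
(1−α) = 101.8/173.12 = 0.5880;  α = 0.4120.
Bypass flow = 0.4120×291.9 = 120.26 tonne/day.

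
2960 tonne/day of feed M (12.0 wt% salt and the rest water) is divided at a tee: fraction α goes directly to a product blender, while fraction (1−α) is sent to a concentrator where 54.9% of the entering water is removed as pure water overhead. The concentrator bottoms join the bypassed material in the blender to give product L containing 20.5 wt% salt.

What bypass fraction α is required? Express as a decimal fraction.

0.142

All 2960×0.120 = 355.2 tonne/day of salt reaches L, so L = 355.2/0.205 = 1732.7 tonne/day and vapour = 1227.3 tonne/day.
The evaporator receives (1−α)·2960 of feed at 0.880 water and removes 0.549 of that water:
0.549×0.880×(1−α)×2960 = 1227.3
(1−α) = 1227.3/1430 = 0.8582;  α = 0.1418.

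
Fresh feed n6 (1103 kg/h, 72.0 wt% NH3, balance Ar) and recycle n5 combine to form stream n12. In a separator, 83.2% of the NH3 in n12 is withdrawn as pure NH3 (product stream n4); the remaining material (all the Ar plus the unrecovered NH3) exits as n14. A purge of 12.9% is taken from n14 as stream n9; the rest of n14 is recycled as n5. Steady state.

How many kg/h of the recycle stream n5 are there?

2221 kg/h

Ar enters only via n6 and leaves only via the purge: 1103×0.280 = 0.129×(Ar in n14), and the separator passes all Ar, so Ar in n12 = Ar in n14 = 2394.1 kg/h.
NH3 in n12: m_A = 1103×0.720 + (1−0.129)·(1−0.832)·m_A, so m_A = 794.16/0.8537 = 930.29 kg/h.
n14 = (1−0.832)×930.29 + 2394.1 = 2550.4 kg/h.
Recycle n5 = (1−0.129)×2550.4 = 2221.4 kg/h.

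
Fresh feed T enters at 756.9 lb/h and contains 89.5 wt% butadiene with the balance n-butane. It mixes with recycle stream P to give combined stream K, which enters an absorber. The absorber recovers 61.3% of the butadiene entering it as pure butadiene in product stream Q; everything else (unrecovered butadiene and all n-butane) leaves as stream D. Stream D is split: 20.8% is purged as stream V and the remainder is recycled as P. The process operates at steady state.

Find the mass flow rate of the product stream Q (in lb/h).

butadiene in K: m_A = 756.9×0.895 + (1−0.208)·(1−0.613)·m_A, so m_A = 677.43/0.6935 = 976.83 lb/h.
Product Q = 0.613×976.83 = 598.79 lb/h.

598.8 lb/h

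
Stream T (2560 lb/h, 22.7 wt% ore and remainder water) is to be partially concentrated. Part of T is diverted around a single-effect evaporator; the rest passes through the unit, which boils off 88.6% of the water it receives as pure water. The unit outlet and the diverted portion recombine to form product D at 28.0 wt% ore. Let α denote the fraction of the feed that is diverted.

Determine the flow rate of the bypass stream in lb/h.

All 2560×0.227 = 581.12 lb/h of ore reaches D, so D = 581.12/0.280 = 2075.4 lb/h and vapour = 484.57 lb/h.
The evaporator receives (1−α)·2560 of feed at 0.773 water and removes 0.886 of that water:
0.886×0.773×(1−α)×2560 = 484.57
(1−α) = 484.57/1753.3 = 0.2764;  α = 0.7236.
Bypass flow = 0.7236×2560 = 1852.5 lb/h.

1852 lb/h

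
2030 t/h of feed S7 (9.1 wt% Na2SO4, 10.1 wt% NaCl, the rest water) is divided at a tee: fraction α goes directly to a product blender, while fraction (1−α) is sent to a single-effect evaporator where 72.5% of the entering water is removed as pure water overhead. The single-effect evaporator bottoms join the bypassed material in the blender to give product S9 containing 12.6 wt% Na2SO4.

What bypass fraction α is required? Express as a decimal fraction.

All 2030×0.091 = 184.73 t/h of Na2SO4 reaches S9, so S9 = 184.73/0.126 = 1466.1 t/h and vapour = 563.89 t/h.
The evaporator receives (1−α)·2030 of feed at 0.808 water and removes 0.725 of that water:
0.725×0.808×(1−α)×2030 = 563.89
(1−α) = 563.89/1189.2 = 0.4742;  α = 0.5258.

0.526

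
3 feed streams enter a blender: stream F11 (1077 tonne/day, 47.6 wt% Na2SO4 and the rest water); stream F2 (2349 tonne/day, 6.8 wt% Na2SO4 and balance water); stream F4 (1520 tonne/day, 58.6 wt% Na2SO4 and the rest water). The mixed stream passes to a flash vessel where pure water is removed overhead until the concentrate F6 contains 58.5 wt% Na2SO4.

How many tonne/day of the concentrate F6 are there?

Na2SO4 entering = 1077×0.476 + 2349×0.068 + 1520×0.586 = 1563.1 tonne/day.
All Na2SO4 reports to F6, so F6 = 1563.1/0.585 = 2672 tonne/day.

2672 tonne/day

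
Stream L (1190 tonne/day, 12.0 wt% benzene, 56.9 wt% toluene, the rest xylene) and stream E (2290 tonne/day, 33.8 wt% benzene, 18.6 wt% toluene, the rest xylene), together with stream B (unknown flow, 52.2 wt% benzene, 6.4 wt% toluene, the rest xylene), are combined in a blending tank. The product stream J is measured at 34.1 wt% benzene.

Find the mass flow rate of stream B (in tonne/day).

1491 tonne/day

Let B be the unknown flow. Total out = 3480 + B.
benzene balance: 916.82 + 0.522·B = 0.341·(3480 + B)
(0.522 − 0.341)·B = 0.341×3480 − 916.82 = 269.86
B = 269.86 / 0.181 = 1490.9 tonne/day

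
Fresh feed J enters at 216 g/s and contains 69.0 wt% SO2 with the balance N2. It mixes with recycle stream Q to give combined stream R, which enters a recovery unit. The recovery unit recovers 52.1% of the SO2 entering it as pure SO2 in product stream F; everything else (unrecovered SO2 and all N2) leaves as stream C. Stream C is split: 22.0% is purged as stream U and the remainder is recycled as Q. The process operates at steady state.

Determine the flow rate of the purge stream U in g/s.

N2 enters only via J and leaves only via the purge: 216×0.310 = 0.220×(N2 in C), and the recovery unit passes all N2, so N2 in R = N2 in C = 304.36 g/s.
SO2 in R: m_A = 216×0.690 + (1−0.220)·(1−0.521)·m_A, so m_A = 149.04/0.6264 = 237.94 g/s.
C = (1−0.521)×237.94 + 304.36 = 418.34 g/s.
Purge U = 0.220×418.34 = 92.034 g/s.

92.03 g/s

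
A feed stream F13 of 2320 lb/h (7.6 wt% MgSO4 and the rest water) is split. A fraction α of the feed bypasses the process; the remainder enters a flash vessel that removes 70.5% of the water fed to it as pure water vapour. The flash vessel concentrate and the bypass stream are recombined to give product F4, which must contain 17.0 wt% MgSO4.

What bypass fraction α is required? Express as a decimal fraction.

All 2320×0.076 = 176.32 lb/h of MgSO4 reaches F4, so F4 = 176.32/0.170 = 1037.2 lb/h and vapour = 1282.8 lb/h.
The evaporator receives (1−α)·2320 of feed at 0.924 water and removes 0.705 of that water:
0.705×0.924×(1−α)×2320 = 1282.8
(1−α) = 1282.8/1511.3 = 0.8488;  α = 0.1512.

0.151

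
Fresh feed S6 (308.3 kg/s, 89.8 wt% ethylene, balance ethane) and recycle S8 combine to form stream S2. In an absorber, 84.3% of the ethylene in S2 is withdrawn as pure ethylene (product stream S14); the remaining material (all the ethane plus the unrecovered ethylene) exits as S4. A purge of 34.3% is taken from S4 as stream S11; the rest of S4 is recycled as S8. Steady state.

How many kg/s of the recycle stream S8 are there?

92.08 kg/s

ethane enters only via S6 and leaves only via the purge: 308.3×0.102 = 0.343×(ethane in S4), and the absorber passes all ethane, so ethane in S2 = ethane in S4 = 91.681 kg/s.
ethylene in S2: m_A = 308.3×0.898 + (1−0.343)·(1−0.843)·m_A, so m_A = 276.85/0.8969 = 308.69 kg/s.
S4 = (1−0.843)×308.69 + 91.681 = 140.15 kg/s.
Recycle S8 = (1−0.343)×140.15 = 92.076 kg/s.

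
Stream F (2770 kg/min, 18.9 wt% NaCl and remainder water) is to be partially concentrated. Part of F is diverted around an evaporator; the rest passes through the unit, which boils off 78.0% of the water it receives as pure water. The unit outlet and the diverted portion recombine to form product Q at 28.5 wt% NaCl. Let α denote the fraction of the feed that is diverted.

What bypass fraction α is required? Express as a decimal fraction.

All 2770×0.189 = 523.53 kg/min of NaCl reaches Q, so Q = 523.53/0.285 = 1836.9 kg/min and vapour = 933.05 kg/min.
The evaporator receives (1−α)·2770 of feed at 0.811 water and removes 0.780 of that water:
0.780×0.811×(1−α)×2770 = 933.05
(1−α) = 933.05/1752.2 = 0.5325;  α = 0.4675.

0.468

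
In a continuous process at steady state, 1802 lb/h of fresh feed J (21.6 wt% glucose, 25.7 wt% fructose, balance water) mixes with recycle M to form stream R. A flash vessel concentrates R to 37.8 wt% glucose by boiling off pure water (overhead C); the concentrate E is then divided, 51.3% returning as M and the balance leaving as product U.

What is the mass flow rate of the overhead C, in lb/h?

772.3 lb/h

Overall glucose balance (none leaves overhead): glucose in fresh feed = glucose in product, i.e. 1802×0.216 = (1−0.513)·E·0.378.
E = 389.23/(0.378×0.487) = 2114.4 lb/h.
Recycle M = 0.513×2114.4 = 1084.7 lb/h.
Combined feed R = 1802 + 1084.7 = 2886.7 lb/h.
Overhead C = R − E = 2886.7 − 2114.4 = 772.29 lb/h.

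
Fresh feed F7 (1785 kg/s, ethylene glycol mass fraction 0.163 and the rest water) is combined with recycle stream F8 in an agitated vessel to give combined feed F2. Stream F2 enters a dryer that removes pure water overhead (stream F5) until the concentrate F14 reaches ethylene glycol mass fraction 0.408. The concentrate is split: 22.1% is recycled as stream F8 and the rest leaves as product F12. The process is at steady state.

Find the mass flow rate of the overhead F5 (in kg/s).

Overall ethylene glycol balance (none leaves overhead): ethylene glycol in fresh feed = ethylene glycol in product, i.e. 1785×0.163 = (1−0.221)·F14·0.408.
F14 = 290.95/(0.408×0.779) = 915.44 kg/s.
Recycle F8 = 0.221×915.44 = 202.31 kg/s.
Combined feed F2 = 1785 + 202.31 = 1987.3 kg/s.
Overhead F5 = F2 − F14 = 1987.3 − 915.44 = 1071.9 kg/s.

1072 kg/s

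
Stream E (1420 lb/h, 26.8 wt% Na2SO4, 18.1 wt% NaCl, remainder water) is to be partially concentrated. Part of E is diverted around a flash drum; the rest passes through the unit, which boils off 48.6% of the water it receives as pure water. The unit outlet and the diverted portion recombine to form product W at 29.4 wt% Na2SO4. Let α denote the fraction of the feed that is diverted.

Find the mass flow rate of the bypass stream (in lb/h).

All 1420×0.268 = 380.56 lb/h of Na2SO4 reaches W, so W = 380.56/0.294 = 1294.4 lb/h and vapour = 125.58 lb/h.
The evaporator receives (1−α)·1420 of feed at 0.551 water and removes 0.486 of that water:
0.486×0.551×(1−α)×1420 = 125.58
(1−α) = 125.58/380.26 = 0.3302;  α = 0.6698.
Bypass flow = 0.6698×1420 = 951.05 lb/h.

951.1 lb/h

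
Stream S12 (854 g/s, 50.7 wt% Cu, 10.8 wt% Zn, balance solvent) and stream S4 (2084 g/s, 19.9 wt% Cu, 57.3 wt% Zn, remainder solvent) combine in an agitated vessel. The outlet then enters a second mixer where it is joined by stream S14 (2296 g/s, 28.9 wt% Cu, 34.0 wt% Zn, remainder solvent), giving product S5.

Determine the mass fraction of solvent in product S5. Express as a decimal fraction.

Overall, product flow = 5234 g/s.
solvent in = 854×0.385 + 2084×0.228 + 2296×0.371 = 1655.8 g/s.
solvent fraction in S5 = 0.3163.

0.3163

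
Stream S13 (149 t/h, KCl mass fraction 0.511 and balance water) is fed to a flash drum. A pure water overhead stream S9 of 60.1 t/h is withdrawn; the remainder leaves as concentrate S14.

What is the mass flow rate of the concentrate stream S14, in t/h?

88.9 t/h

Concentrate = 149 − 60.1 = 88.9 t/h.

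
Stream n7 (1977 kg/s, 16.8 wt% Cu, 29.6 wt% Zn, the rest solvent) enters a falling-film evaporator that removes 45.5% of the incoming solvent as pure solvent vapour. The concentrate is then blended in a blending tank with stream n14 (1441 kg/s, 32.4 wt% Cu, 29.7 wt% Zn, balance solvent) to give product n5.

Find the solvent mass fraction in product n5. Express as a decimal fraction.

0.383

Vapour removed = 0.455×0.536×1977 = 482.15 kg/s; concentrate = 1494.8 kg/s.
solvent reaching the mixer = 577.52 (from concentrate) + 1441×0.379 = 1123.7 kg/s.
Product flow = 1494.8 + 1441 = 2935.8 kg/s; solvent fraction = 0.383.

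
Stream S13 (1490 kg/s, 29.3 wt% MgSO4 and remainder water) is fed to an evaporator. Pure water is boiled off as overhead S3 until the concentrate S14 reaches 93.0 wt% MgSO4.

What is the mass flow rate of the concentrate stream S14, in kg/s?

MgSO4 is conserved: 1490×0.293 = 436.57 kg/s all reports to the concentrate.
Concentrate = 436.57/(target fraction) = 469.43 kg/s.

469.4 kg/s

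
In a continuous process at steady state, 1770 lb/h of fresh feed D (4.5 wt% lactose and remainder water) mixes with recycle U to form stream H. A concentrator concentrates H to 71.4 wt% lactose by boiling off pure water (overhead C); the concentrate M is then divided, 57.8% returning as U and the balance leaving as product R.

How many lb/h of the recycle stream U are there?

Overall lactose balance (none leaves overhead): lactose in fresh feed = lactose in product, i.e. 1770×0.045 = (1−0.578)·M·0.714.
M = 79.65/(0.714×0.422) = 264.35 lb/h.
Recycle U = 0.578×264.35 = 152.79 lb/h.

152.8 lb/h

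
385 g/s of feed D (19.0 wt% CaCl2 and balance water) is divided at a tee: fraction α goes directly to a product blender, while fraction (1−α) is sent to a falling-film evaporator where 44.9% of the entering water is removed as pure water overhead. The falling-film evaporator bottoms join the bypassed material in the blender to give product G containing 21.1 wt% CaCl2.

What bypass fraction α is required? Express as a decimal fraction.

All 385×0.190 = 73.15 g/s of CaCl2 reaches G, so G = 73.15/0.211 = 346.68 g/s and vapour = 38.318 g/s.
The evaporator receives (1−α)·385 of feed at 0.810 water and removes 0.449 of that water:
0.449×0.810×(1−α)×385 = 38.318
(1−α) = 38.318/140.02 = 0.2737;  α = 0.7263.

0.726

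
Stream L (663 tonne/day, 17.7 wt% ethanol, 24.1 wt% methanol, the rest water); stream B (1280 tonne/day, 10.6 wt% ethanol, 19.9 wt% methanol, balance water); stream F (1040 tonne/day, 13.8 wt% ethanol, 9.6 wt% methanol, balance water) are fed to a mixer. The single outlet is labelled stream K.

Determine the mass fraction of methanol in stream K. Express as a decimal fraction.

0.1724

Total flow out = 663 + 1280 + 1040 = 2983 tonne/day.
methanol in = 663×0.241 + 1280×0.199 + 1040×0.096 = 514.34 tonne/day.
methanol mass fraction in K = 514.34/2983 = 0.1724.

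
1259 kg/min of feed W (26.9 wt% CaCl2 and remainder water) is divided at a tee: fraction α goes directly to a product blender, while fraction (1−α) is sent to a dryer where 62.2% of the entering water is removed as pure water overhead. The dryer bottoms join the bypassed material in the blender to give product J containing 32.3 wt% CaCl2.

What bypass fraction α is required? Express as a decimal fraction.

0.632

All 1259×0.269 = 338.67 kg/min of CaCl2 reaches J, so J = 338.67/0.323 = 1048.5 kg/min and vapour = 210.48 kg/min.
The evaporator receives (1−α)·1259 of feed at 0.731 water and removes 0.622 of that water:
0.622×0.731×(1−α)×1259 = 210.48
(1−α) = 210.48/572.44 = 0.3677;  α = 0.6323.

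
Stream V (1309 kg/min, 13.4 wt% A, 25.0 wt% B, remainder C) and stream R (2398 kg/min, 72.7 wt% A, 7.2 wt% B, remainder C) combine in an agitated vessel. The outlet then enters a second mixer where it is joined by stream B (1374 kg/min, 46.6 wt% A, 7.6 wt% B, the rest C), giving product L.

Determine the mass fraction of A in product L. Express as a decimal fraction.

Overall, product flow = 5081 kg/min.
A in = 1309×0.134 + 2398×0.727 + 1374×0.466 = 2559 kg/min.
A fraction in L = 0.5036.

0.5036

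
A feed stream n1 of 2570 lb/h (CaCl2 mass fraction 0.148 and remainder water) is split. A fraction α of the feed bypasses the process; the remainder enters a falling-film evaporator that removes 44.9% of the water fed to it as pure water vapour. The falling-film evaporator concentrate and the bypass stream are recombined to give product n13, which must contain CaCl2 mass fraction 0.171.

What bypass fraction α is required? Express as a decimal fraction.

All 2570×0.148 = 380.36 lb/h of CaCl2 reaches n13, so n13 = 380.36/0.171 = 2224.3 lb/h and vapour = 345.67 lb/h.
The evaporator receives (1−α)·2570 of feed at 0.852 water and removes 0.449 of that water:
0.449×0.852×(1−α)×2570 = 345.67
(1−α) = 345.67/983.15 = 0.3516;  α = 0.6484.

0.648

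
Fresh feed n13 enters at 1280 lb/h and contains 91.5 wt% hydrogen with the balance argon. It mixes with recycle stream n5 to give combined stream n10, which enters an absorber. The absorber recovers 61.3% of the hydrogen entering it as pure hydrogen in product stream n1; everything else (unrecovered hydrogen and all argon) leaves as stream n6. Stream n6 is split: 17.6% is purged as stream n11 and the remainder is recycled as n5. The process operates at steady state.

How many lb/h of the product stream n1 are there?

hydrogen in n10: m_A = 1280×0.915 + (1−0.176)·(1−0.613)·m_A, so m_A = 1171.2/0.6811 = 1719.5 lb/h.
Product n1 = 0.613×1719.5 = 1054.1 lb/h.

1054 lb/h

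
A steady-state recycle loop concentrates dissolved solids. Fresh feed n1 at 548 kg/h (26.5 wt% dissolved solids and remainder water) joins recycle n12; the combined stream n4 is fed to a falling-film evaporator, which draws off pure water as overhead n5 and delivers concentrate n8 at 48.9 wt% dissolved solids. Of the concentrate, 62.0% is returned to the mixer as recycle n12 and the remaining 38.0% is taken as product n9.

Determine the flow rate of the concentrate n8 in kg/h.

Overall dissolved solids balance (none leaves overhead): dissolved solids in fresh feed = dissolved solids in product, i.e. 548×0.265 = (1−0.620)·n8·0.489.
n8 = 145.22/(0.489×0.380) = 781.51 kg/h.

781.5 kg/h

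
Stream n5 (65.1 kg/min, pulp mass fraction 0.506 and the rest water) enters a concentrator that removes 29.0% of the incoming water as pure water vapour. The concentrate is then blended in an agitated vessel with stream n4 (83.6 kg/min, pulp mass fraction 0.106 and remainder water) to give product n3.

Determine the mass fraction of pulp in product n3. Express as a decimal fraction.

Vapour removed = 0.290×0.494×65.1 = 9.3262 kg/min; concentrate = 55.774 kg/min.
pulp reaching the mixer = 32.941 (from concentrate) + 83.6×0.106 = 41.802 kg/min.
Product flow = 55.774 + 83.6 = 139.37 kg/min; pulp fraction = 0.300.

0.300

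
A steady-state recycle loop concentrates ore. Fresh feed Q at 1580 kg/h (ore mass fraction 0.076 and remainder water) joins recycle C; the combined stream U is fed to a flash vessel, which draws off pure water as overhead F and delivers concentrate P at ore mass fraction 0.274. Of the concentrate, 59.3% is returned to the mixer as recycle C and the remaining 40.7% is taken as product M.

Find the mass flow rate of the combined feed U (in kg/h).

2219 kg/h

Overall ore balance (none leaves overhead): ore in fresh feed = ore in product, i.e. 1580×0.076 = (1−0.593)·P·0.274.
P = 120.08/(0.274×0.407) = 1076.8 kg/h.
Recycle C = 0.593×1076.8 = 638.53 kg/h.
Combined feed U = 1580 + 638.53 = 2218.5 kg/h.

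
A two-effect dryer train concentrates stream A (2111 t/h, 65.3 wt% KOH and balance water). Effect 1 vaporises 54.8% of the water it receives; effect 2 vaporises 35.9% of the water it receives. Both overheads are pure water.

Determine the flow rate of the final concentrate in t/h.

water in feed = 2111×0.347 = 732.52 t/h.
After stage 1: water left = (1−0.548)×732.52 = 331.1; stream total = 1709.6 t/h.
After stage 2: water left = (1−0.359)×331.1 = 212.23; final concentrate = 1590.7 t/h.

1591 t/h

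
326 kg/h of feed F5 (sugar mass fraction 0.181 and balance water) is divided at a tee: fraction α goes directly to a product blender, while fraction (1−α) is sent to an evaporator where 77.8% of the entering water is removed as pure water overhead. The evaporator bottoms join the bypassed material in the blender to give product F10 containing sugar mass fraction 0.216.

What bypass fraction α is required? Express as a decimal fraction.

0.746

All 326×0.181 = 59.006 kg/h of sugar reaches F10, so F10 = 59.006/0.216 = 273.18 kg/h and vapour = 52.824 kg/h.
The evaporator receives (1−α)·326 of feed at 0.819 water and removes 0.778 of that water:
0.778×0.819×(1−α)×326 = 52.824
(1−α) = 52.824/207.72 = 0.2543;  α = 0.7457.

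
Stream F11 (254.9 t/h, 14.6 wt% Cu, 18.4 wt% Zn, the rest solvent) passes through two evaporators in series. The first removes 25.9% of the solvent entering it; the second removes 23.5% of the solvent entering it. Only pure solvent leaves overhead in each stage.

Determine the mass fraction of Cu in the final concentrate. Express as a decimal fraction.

0.206

solvent in feed = 254.9×0.670 = 170.78 t/h.
After stage 1: solvent left = (1−0.259)×170.78 = 126.55; stream total = 210.67 t/h.
After stage 2: solvent left = (1−0.235)×126.55 = 96.811; final concentrate = 180.93 t/h.
Cu fraction = 37.215/180.93 = 0.206.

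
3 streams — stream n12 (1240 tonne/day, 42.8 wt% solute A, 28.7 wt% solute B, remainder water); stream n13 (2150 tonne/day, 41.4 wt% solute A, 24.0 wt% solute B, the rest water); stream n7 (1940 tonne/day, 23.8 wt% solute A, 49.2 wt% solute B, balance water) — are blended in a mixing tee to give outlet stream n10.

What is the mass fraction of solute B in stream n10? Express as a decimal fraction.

Total flow out = 1240 + 2150 + 1940 = 5330 tonne/day.
solute B in = 1240×0.287 + 2150×0.240 + 1940×0.492 = 1826.4 tonne/day.
solute B mass fraction in n10 = 1826.4/5330 = 0.343.

0.343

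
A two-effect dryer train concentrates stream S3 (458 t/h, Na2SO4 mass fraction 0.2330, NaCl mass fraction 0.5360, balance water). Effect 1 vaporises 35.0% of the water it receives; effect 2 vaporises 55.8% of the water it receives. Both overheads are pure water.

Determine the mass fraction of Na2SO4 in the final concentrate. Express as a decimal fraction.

0.2789

water in feed = 458×0.231 = 105.8 t/h.
After stage 1: water left = (1−0.350)×105.8 = 68.769; stream total = 420.97 t/h.
After stage 2: water left = (1−0.558)×68.769 = 30.396; final concentrate = 382.6 t/h.
Na2SO4 fraction = 106.71/382.6 = 0.2789.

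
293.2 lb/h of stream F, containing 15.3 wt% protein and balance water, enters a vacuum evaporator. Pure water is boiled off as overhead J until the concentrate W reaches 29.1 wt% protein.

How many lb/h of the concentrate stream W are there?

154.2 lb/h

protein is conserved: 293.2×0.153 = 44.86 lb/h all reports to the concentrate.
Concentrate = 44.86/(target fraction) = 154.16 lb/h.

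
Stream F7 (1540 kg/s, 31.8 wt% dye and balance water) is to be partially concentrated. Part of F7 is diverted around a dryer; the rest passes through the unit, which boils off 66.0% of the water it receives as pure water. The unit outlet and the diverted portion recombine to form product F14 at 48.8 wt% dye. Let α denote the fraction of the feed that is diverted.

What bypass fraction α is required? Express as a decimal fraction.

All 1540×0.318 = 489.72 kg/s of dye reaches F14, so F14 = 489.72/0.488 = 1003.5 kg/s and vapour = 536.48 kg/s.
The evaporator receives (1−α)·1540 of feed at 0.682 water and removes 0.660 of that water:
0.660×0.682×(1−α)×1540 = 536.48
(1−α) = 536.48/693.18 = 0.7739;  α = 0.2261.

0.226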